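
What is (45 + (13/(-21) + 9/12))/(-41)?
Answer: -3791/3444 ≈ -1.1008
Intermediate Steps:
(45 + (13/(-21) + 9/12))/(-41) = -(45 + (13*(-1/21) + 9*(1/12)))/41 = -(45 + (-13/21 + ¾))/41 = -(45 + 11/84)/41 = -1/41*3791/84 = -3791/3444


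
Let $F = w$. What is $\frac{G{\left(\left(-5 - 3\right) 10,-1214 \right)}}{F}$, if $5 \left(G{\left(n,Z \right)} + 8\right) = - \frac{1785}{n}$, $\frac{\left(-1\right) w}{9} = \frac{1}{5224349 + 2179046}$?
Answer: $\frac{419032157}{144} \approx 2.9099 \cdot 10^{6}$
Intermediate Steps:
$w = - \frac{9}{7403395}$ ($w = - \frac{9}{5224349 + 2179046} = - \frac{9}{7403395} \approx -1.2157 \cdot 10^{-6}$)
$G{\left(n,Z \right)} = -8 - \frac{357}{n}$ ($G{\left(n,Z \right)} = -8 + \frac{\left(-1785\right) \frac{1}{n}}{5} = -8 - \frac{357}{n}$)
$F = - \frac{9}{7403395} \approx -1.2157 \cdot 10^{-6}$
$\frac{G{\left(\left(-5 - 3\right) 10,-1214 \right)}}{F} = \frac{-8 - \frac{357}{\left(-5 - 3\right) 10}}{- \frac{9}{7403395}} = \left(-8 - \frac{357}{\left(-8\right) 10}\right) \left(- \frac{7403395}{9}\right) = \left(-8 - \frac{357}{-80}\right) \left(- \frac{7403395}{9}\right) = \left(-8 - - \frac{357}{80}\right) \left(- \frac{7403395}{9}\right) = \left(-8 + \frac{357}{80}\right) \left(- \frac{7403395}{9}\right) = \left(- \frac{283}{80}\right) \left(- \frac{7403395}{9}\right) = \frac{419032157}{144}$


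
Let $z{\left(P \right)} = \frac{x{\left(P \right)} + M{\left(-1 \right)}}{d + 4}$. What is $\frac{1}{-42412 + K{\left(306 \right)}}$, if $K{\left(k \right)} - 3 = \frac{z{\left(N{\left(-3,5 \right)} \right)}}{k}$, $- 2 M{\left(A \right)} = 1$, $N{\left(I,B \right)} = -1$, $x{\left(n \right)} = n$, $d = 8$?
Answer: $- \frac{2448}{103817233} \approx -2.358 \cdot 10^{-5}$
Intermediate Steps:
$M{\left(A \right)} = - \frac{1}{2}$ ($M{\left(A \right)} = \left(- \frac{1}{2}\right) 1 = - \frac{1}{2}$)
$z{\left(P \right)} = - \frac{1}{24} + \frac{P}{12}$ ($z{\left(P \right)} = \frac{P - \frac{1}{2}}{8 + 4} = \frac{- \frac{1}{2} + P}{12} = \left(- \frac{1}{2} + P\right) \frac{1}{12} = - \frac{1}{24} + \frac{P}{12}$)
$K{\left(k \right)} = 3 - \frac{1}{8 k}$ ($K{\left(k \right)} = 3 + \frac{- \frac{1}{24} + \frac{1}{12} \left(-1\right)}{k} = 3 + \frac{- \frac{1}{24} - \frac{1}{12}}{k} = 3 - \frac{1}{8 k}$)
$\frac{1}{-42412 + K{\left(306 \right)}} = \frac{1}{-42412 + \left(3 - \frac{1}{8 \cdot 306}\right)} = \frac{1}{-42412 + \left(3 - \frac{1}{2448}\right)} = \frac{1}{-42412 + \frac{7343}{2448}} = \frac{1}{- \frac{103817233}{2448}} = - \frac{2448}{103817233}$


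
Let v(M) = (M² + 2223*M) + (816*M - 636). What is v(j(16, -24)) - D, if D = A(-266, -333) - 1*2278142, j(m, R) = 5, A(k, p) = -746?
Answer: 2293472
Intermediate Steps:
D = -2278888 (D = -746 - 1*2278142 = -746 - 2278142 = -2278888)
v(M) = -636 + M² + 3039*M (v(M) = (M² + 2223*M) + (-636 + 816*M) = -636 + M² + 3039*M)
v(j(16, -24)) - D = (-636 + 5² + 3039*5) - 1*(-2278888) = (-636 + 25 + 15195) + 2278888 = 14584 + 2278888 = 2293472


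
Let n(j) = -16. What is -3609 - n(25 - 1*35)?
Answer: -3593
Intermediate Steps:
-3609 - n(25 - 1*35) = -3609 - 1*(-16) = -3609 + 16 = -3593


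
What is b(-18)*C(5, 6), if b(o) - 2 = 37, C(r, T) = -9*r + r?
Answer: -1560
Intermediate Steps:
C(r, T) = -8*r
b(o) = 39 (b(o) = 2 + 37 = 39)
b(-18)*C(5, 6) = 39*(-8*5) = 39*(-40) = -1560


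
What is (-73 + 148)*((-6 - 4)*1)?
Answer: -750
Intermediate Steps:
(-73 + 148)*((-6 - 4)*1) = 75*(-10*1) = 75*(-10) = -750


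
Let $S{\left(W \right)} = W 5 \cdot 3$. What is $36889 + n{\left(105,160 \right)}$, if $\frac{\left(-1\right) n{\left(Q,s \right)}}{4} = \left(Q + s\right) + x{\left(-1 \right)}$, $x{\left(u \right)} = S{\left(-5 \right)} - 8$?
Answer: $36161$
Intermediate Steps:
$S{\left(W \right)} = 15 W$ ($S{\left(W \right)} = 5 W 3 = 15 W$)
$x{\left(u \right)} = -83$ ($x{\left(u \right)} = 15 \left(-5\right) - 8 = -75 - 8 = -83$)
$n{\left(Q,s \right)} = 332 - 4 Q - 4 s$ ($n{\left(Q,s \right)} = - 4 \left(\left(Q + s\right) - 83\right) = - 4 \left(-83 + Q + s\right) = 332 - 4 Q - 4 s$)
$36889 + n{\left(105,160 \right)} = 36889 - 728 = 36161$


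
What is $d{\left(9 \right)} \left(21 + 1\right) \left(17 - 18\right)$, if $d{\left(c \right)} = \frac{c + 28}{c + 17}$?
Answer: $- \frac{407}{13} \approx -31.308$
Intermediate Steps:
$d{\left(c \right)} = \frac{28 + c}{17 + c}$
$d{\left(9 \right)} \left(21 + 1\right) \left(17 - 18\right) = \frac{28 + 9}{17 + 9} \left(21 + 1\right) \left(17 - 18\right) = \frac{1}{26} \cdot 37 \cdot 22 \left(-1\right) = \frac{1}{26} \cdot 37 \left(-22\right) = \frac{37}{26} \left(-22\right) = - \frac{407}{13}$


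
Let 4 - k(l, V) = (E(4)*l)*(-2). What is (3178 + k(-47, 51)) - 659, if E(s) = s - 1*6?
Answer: 2711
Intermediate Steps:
E(s) = -6 + s (E(s) = s - 6 = -6 + s)
k(l, V) = 4 - 4*l (k(l, V) = 4 - (-6 + 4)*l*(-2) = 4 - (-2*l)*(-2) = 4 - 4*l)
(3178 + k(-47, 51)) - 659 = (3178 + (4 - 4*(-47))) - 659 = (3178 + (4 + 188)) - 659 = (3178 + 192) - 659 = 3370 - 659 = 2711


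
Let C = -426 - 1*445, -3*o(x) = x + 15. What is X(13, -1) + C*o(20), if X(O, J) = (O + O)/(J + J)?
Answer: 30446/3 ≈ 10149.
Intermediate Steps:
o(x) = -5 - x/3 (o(x) = -(x + 15)/3 = -(15 + x)/3 = -5 - x/3)
C = -871 (C = -426 - 445 = -871)
X(O, J) = O/J (X(O, J) = (2*O)/((2*J)) = (2*O)*(1/(2*J)) = O/J)
X(13, -1) + C*o(20) = 13/(-1) - 871*(-5 - 1/3*20) = 13*(-1) - 871*(-5 - 20/3) = -13 - 871*(-35/3) = -13 + 30485/3 = 30446/3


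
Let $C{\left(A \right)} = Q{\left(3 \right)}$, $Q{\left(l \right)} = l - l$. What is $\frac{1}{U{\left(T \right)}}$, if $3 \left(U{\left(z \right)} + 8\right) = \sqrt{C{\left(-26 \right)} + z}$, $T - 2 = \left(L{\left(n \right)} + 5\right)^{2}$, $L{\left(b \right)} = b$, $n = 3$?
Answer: $- \frac{12}{85} - \frac{\sqrt{66}}{170} \approx -0.18896$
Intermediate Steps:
$Q{\left(l \right)} = 0$
$C{\left(A \right)} = 0$
$T = 66$ ($T = 2 + \left(3 + 5\right)^{2} = 2 + 8^{2} = 2 + 64 = 66$)
$U{\left(z \right)} = -8 + \frac{\sqrt{z}}{3}$ ($U{\left(z \right)} = -8 + \frac{\sqrt{0 + z}}{3} = -8 + \frac{\sqrt{z}}{3}$)
$\frac{1}{U{\left(T \right)}} = \frac{1}{-8 + \frac{\sqrt{66}}{3}}$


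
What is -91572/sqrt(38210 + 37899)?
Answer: -91572*sqrt(629)/6919 ≈ -331.93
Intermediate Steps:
-91572/sqrt(38210 + 37899) = -91572*sqrt(629)/6919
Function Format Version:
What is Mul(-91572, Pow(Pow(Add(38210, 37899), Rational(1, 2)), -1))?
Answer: Mul(Rational(-91572, 6919), Pow(629, Rational(1, 2))) ≈ -331.93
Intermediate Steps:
Mul(-91572, Pow(Pow(Add(38210, 37899), Rational(1, 2)), -1)) = Mul(-91572, Pow(Pow(76109, Rational(1, 2)), -1)) = Mul(-91572, Pow(Mul(11, Pow(629, Rational(1, 2))), -1)) = Mul(-91572, Mul(Rational(1, 6919), Pow(629, Rational(1, 2)))) = Mul(Rational(-91572, 6919), Pow(629, Rational(1, 2)))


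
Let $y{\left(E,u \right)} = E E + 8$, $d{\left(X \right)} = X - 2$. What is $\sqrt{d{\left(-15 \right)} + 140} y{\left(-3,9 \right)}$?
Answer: $17 \sqrt{123} \approx 188.54$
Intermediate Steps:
$d{\left(X \right)} = -2 + X$ ($d{\left(X \right)} = X - 2 = -2 + X$)
$y{\left(E,u \right)} = 8 + E^{2}$ ($y{\left(E,u \right)} = E^{2} + 8 = 8 + E^{2}$)
$\sqrt{d{\left(-15 \right)} + 140} y{\left(-3,9 \right)} = \sqrt{\left(-2 - 15\right) + 140} \left(8 + \left(-3\right)^{2}\right) = \sqrt{-17 + 140} \left(8 + 9\right) = \sqrt{123} \cdot 17 = 17 \sqrt{123}$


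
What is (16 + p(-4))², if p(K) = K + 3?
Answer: 225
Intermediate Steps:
p(K) = 3 + K
(16 + p(-4))² = (16 + (3 - 4))² = (16 - 1)² = 15² = 225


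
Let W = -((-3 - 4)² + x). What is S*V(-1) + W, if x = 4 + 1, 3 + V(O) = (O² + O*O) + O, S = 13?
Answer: -80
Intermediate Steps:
V(O) = -3 + O + 2*O² (V(O) = -3 + ((O² + O*O) + O) = -3 + ((O² + O²) + O) = -3 + (2*O² + O) = -3 + (O + 2*O²) = -3 + O + 2*O²)
x = 5
W = -54 (W = -((-3 - 4)² + 5) = -((-7)² + 5) = -(49 + 5) = -1*54 = -54)
S*V(-1) + W = 13*(-3 - 1 + 2*(-1)²) - 54 = 13*(-3 - 1 + 2*1) - 54 = 13*(-3 - 1 + 2) - 54 = 13*(-2) - 54 = -26 - 54 = -80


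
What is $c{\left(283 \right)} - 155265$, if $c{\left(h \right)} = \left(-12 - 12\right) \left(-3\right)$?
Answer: $-155193$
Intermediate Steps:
$c{\left(h \right)} = 72$ ($c{\left(h \right)} = \left(-24\right) \left(-3\right) = 72$)
$c{\left(283 \right)} - 155265 = 72 - 155265 = -155193$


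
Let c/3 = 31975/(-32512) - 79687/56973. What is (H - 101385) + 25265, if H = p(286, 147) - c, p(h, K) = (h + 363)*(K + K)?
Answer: 70815607862331/617435392 ≈ 1.1469e+5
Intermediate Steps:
p(h, K) = 2*K*(363 + h) (p(h, K) = (363 + h)*(2*K) = 2*K*(363 + h))
c = -4412495419/617435392 (c = 3*(31975/(-32512) - 79687/56973) = 3*(31975*(-1/32512) - 79687*1/56973) = 3*(-31975/32512 - 79687/56973) = 3*(-4412495419/1852306176) = -4412495419/617435392 ≈ -7.1465)
H = 117814789901371/617435392 (H = 2*147*(363 + 286) - 1*(-4412495419/617435392) = 2*147*649 + 4412495419/617435392 = 190806 + 4412495419/617435392 = 117814789901371/617435392 ≈ 1.9081e+5)
(H - 101385) + 25265 = (117814789901371/617435392 - 101385) + 25265 = 55216102683451/617435392 + 25265 = 70815607862331/617435392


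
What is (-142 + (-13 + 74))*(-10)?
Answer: 810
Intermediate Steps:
(-142 + (-13 + 74))*(-10) = (-142 + 61)*(-10) = -81*(-10) = 810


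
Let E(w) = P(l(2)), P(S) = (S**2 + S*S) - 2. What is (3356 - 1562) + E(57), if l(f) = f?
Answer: 1800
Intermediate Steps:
P(S) = -2 + 2*S**2 (P(S) = (S**2 + S**2) - 2 = 2*S**2 - 2 = -2 + 2*S**2)
E(w) = 6 (E(w) = -2 + 2*2**2 = -2 + 2*4 = -2 + 8 = 6)
(3356 - 1562) + E(57) = (3356 - 1562) + 6 = 1794 + 6 = 1800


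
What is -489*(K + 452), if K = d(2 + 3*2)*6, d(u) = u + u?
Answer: -267972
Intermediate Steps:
d(u) = 2*u
K = 96 (K = (2*(2 + 3*2))*6 = (2*(2 + 6))*6 = (2*8)*6 = 16*6 = 96)
-489*(K + 452) = -489*(96 + 452) = -489*548 = -267972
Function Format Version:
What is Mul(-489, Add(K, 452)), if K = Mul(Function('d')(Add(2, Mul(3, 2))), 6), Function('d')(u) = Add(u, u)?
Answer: -267972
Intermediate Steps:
Function('d')(u) = Mul(2, u)
K = 96 (K = Mul(Mul(2, Add(2, Mul(3, 2))), 6) = Mul(Mul(2, Add(2, 6)), 6) = Mul(Mul(2, 8), 6) = Mul(16, 6) = 96)
Mul(-489, Add(K, 452)) = Mul(-489, Add(96, 452)) = Mul(-489, 548) = -267972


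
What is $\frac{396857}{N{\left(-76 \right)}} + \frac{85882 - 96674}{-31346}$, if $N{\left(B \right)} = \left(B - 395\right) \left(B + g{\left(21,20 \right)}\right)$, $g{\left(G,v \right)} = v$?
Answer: $\frac{908894951}{59055864} \approx 15.39$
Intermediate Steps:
$N{\left(B \right)} = \left(-395 + B\right) \left(20 + B\right)$ ($N{\left(B \right)} = \left(B - 395\right) \left(B + 20\right) = \left(-395 + B\right) \left(20 + B\right)$)
$\frac{396857}{N{\left(-76 \right)}} + \frac{85882 - 96674}{-31346} = \frac{396857}{-7900 + \left(-76\right)^{2} - -28500} + \frac{85882 - 96674}{-31346} = \frac{396857}{-7900 + 5776 + 28500} + \left(85882 - 96674\right) \left(- \frac{1}{31346}\right) = \frac{396857}{26376} - - \frac{5396}{15673} = 396857 \cdot \frac{1}{26376} + \frac{5396}{15673} = \frac{396857}{26376} + \frac{5396}{15673} = \frac{908894951}{59055864}$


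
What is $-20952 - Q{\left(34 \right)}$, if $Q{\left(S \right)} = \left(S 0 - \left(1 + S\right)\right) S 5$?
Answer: $-15002$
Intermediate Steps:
$Q{\left(S \right)} = 5 S \left(-1 - S\right)$ ($Q{\left(S \right)} = \left(0 - \left(1 + S\right)\right) S 5 = \left(-1 - S\right) S 5 = S \left(-1 - S\right) 5 = 5 S \left(-1 - S\right)$)
$-20952 - Q{\left(34 \right)} = -20952 - \left(-5\right) 34 \left(1 + 34\right) = -20952 - \left(-5\right) 34 \cdot 35 = -20952 - -5950 = -20952 + 5950 = -15002$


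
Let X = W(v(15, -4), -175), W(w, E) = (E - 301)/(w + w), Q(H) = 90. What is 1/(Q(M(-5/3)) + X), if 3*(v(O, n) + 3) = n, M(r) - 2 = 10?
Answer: 13/1884 ≈ 0.0069002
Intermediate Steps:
M(r) = 12 (M(r) = 2 + 10 = 12)
v(O, n) = -3 + n/3
W(w, E) = (-301 + E)/(2*w) (W(w, E) = (-301 + E)/((2*w)) = (-301 + E)*(1/(2*w)) = (-301 + E)/(2*w))
X = 714/13 (X = (-301 - 175)/(2*(-3 + (⅓)*(-4))) = (½)*(-476)/(-3 - 4/3) = (½)*(-476)/(-13/3) = (½)*(-3/13)*(-476) = 714/13 ≈ 54.923)
1/(Q(M(-5/3)) + X) = 1/(90 + 714/13) = 1/(1884/13) = 13/1884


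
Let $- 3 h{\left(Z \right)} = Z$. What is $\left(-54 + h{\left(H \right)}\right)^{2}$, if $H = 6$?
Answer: $3136$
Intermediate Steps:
$h{\left(Z \right)} = - \frac{Z}{3}$
$\left(-54 + h{\left(H \right)}\right)^{2} = \left(-54 - 2\right)^{2} = \left(-56\right)^{2} = 3136$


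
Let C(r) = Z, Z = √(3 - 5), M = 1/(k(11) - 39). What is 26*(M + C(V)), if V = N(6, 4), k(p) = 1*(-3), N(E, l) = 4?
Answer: -13/21 + 26*I*√2 ≈ -0.61905 + 36.77*I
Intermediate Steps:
k(p) = -3
V = 4
M = -1/42 (M = 1/(-3 - 39) = 1/(-42) = -1/42 ≈ -0.023810)
Z = I*√2 (Z = √(-2) = I*√2 ≈ 1.4142*I)
C(r) = I*√2
26*(M + C(V)) = 26*(-1/42 + I*√2) = -13/21 + 26*I*√2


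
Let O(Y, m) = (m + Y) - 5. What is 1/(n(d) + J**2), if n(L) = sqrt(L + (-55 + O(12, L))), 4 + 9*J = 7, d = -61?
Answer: 9/13771 - 81*I*sqrt(170)/13771 ≈ 0.00065355 - 0.076691*I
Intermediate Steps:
O(Y, m) = -5 + Y + m (O(Y, m) = (Y + m) - 5 = -5 + Y + m)
J = 1/3 (J = -4/9 + (1/9)*7 = -4/9 + 7/9 = 1/3 ≈ 0.33333)
n(L) = sqrt(-48 + 2*L) (n(L) = sqrt(L + (-55 + (-5 + 12 + L))) = sqrt(L + (-55 + (7 + L))) = sqrt(L + (-48 + L)) = sqrt(-48 + 2*L))
1/(n(d) + J**2) = 1/(sqrt(-48 + 2*(-61)) + (1/3)**2) = 1/(sqrt(-48 - 122) + 1/9) = 1/(sqrt(-170) + 1/9) = 1/(I*sqrt(170) + 1/9) = 1/(1/9 + I*sqrt(170))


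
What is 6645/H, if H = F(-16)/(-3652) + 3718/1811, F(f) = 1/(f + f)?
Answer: 1406352478080/434502163 ≈ 3236.7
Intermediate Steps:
F(f) = 1/(2*f)
H = 434502163/211640704 (H = ((½)/(-16))/(-3652) + 3718/1811 = ((½)*(-1/16))*(-1/3652) + 3718*(1/1811) = -1/32*(-1/3652) + 3718/1811 = 1/116864 + 3718/1811 = 434502163/211640704 ≈ 2.0530)
6645/H = 6645/(434502163/211640704) = 6645*(211640704/434502163) = 1406352478080/434502163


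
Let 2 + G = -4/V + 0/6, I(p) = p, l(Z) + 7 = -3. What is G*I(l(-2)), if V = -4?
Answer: 10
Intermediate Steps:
l(Z) = -10 (l(Z) = -7 - 3 = -10)
G = -1 (G = -2 + (-4/(-4) + 0/6) = -2 + (-4*(-1/4) + 0*(1/6)) = -2 + (1 + 0) = -2 + 1 = -1)
G*I(l(-2)) = -1*(-10) = 10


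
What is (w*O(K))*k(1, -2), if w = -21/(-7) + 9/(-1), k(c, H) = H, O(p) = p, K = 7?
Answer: 84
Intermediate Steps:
w = -6 (w = -21*(-1/7) + 9*(-1) = 3 - 9 = -6)
(w*O(K))*k(1, -2) = -6*7*(-2) = -42*(-2) = 84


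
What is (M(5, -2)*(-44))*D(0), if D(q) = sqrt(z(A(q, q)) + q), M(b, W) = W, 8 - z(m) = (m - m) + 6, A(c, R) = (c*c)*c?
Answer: 88*sqrt(2) ≈ 124.45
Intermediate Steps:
A(c, R) = c**3 (A(c, R) = c**2*c = c**3)
z(m) = 2 (z(m) = 8 - ((m - m) + 6) = 8 - (0 + 6) = 8 - 1*6 = 8 - 6 = 2)
D(q) = sqrt(2 + q)
(M(5, -2)*(-44))*D(0) = (-2*(-44))*sqrt(2 + 0) = 88*sqrt(2)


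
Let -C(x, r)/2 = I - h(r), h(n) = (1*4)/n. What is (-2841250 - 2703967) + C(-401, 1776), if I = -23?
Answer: -1231027961/222 ≈ -5.5452e+6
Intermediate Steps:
h(n) = 4/n
C(x, r) = 46 + 8/r (C(x, r) = -2*(-23 - 4/r) = 46 + 8/r)
(-2841250 - 2703967) + C(-401, 1776) = (-2841250 - 2703967) + (46 + 8/1776) = -5545217 + (46 + 8*(1/1776)) = -5545217 + (46 + 1/222) = -5545217 + 10213/222 = -1231027961/222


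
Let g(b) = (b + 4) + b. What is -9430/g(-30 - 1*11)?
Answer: 4715/39 ≈ 120.90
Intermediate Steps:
g(b) = 4 + 2*b (g(b) = (4 + b) + b = 4 + 2*b)
-9430/g(-30 - 1*11) = -9430/(4 + 2*(-30 - 1*11)) = -9430/(4 + 2*(-30 - 11)) = -9430/(4 + 2*(-41)) = -9430/(4 - 82) = -9430/(-78) = -9430*(-1/78) = 4715/39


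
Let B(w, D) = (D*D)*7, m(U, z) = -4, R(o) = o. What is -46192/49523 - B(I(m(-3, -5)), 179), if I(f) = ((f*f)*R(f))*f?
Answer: -11107411293/49523 ≈ -2.2429e+5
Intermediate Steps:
I(f) = f**4 (I(f) = ((f*f)*f)*f = (f**2*f)*f = f**3*f = f**4)
B(w, D) = 7*D**2 (B(w, D) = D**2*7 = 7*D**2)
-46192/49523 - B(I(m(-3, -5)), 179) = -46192/49523 - 7*179**2 = -46192*1/49523 - 7*32041 = -46192/49523 - 1*224287 = -46192/49523 - 224287 = -11107411293/49523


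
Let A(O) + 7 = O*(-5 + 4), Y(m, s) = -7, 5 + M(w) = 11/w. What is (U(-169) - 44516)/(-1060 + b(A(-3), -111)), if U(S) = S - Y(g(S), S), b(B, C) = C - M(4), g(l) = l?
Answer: 178712/4675 ≈ 38.227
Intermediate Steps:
M(w) = -5 + 11/w
A(O) = -7 - O (A(O) = -7 + O*(-5 + 4) = -7 + O*(-1) = -7 - O)
b(B, C) = 9/4 + C (b(B, C) = C - (-5 + 11/4) = C - 1*(-9/4) = C + 9/4 = 9/4 + C)
U(S) = 7 + S (U(S) = S - 1*(-7) = S + 7 = 7 + S)
(U(-169) - 44516)/(-1060 + b(A(-3), -111)) = ((7 - 169) - 44516)/(-1060 + (9/4 - 111)) = (-162 - 44516)/(-1060 - 435/4) = -44678/(-4675/4) = -44678*(-4/4675) = 178712/4675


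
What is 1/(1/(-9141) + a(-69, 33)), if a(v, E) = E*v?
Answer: -9141/20814058 ≈ -0.00043917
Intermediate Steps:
1/(1/(-9141) + a(-69, 33)) = 1/(1/(-9141) + 33*(-69)) = 1/(-1/9141 - 2277) = 1/(-20814058/9141) = -9141/20814058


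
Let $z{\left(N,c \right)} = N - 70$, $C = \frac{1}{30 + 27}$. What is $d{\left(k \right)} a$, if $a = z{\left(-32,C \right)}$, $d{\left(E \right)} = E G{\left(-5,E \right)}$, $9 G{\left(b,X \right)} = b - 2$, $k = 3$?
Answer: $238$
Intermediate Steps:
$C = \frac{1}{57} \approx 0.017544$
$z{\left(N,c \right)} = -70 + N$
$G{\left(b,X \right)} = - \frac{2}{9} + \frac{b}{9}$ ($G{\left(b,X \right)} = \frac{b - 2}{9} = \frac{-2 + b}{9} = - \frac{2}{9} + \frac{b}{9}$)
$d{\left(E \right)} = - \frac{7 E}{9}$ ($d{\left(E \right)} = E \left(- \frac{2}{9} + \frac{1}{9} \left(-5\right)\right) = E \left(- \frac{2}{9} - \frac{5}{9}\right) = E \left(- \frac{7}{9}\right) = - \frac{7 E}{9}$)
$a = -102$ ($a = -70 - 32 = -102$)
$d{\left(k \right)} a = \left(- \frac{7}{9}\right) 3 \left(-102\right) = \left(- \frac{7}{3}\right) \left(-102\right) = 238$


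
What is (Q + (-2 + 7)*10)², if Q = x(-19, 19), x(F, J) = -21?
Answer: 841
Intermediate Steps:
Q = -21
(Q + (-2 + 7)*10)² = (-21 + (-2 + 7)*10)² = (-21 + 5*10)² = (-21 + 50)² = 29² = 841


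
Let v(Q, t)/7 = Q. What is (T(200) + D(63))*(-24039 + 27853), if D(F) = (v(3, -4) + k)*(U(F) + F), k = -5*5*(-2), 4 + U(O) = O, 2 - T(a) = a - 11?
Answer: 32323650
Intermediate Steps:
T(a) = 13 - a (T(a) = 2 - (a - 11) = 2 - (-11 + a) = 2 + (11 - a) = 13 - a)
U(O) = -4 + O
k = 50 (k = -25*(-2) = 50)
v(Q, t) = 7*Q
D(F) = -284 + 142*F (D(F) = (7*3 + 50)*((-4 + F) + F) = (21 + 50)*(-4 + 2*F) = 71*(-4 + 2*F) = -284 + 142*F)
(T(200) + D(63))*(-24039 + 27853) = ((13 - 1*200) + (-284 + 142*63))*(-24039 + 27853) = ((13 - 200) + (-284 + 8946))*3814 = (-187 + 8662)*3814 = 8475*3814 = 32323650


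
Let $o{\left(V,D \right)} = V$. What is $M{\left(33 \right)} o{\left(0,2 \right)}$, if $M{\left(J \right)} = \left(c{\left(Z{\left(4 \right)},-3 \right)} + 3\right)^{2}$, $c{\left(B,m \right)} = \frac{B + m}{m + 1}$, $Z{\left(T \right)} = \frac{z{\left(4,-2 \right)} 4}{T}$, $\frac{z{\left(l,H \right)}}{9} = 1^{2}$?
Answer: $0$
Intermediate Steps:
$z{\left(l,H \right)} = 9$ ($z{\left(l,H \right)} = 9 \cdot 1^{2} = 9 \cdot 1 = 9$)
$Z{\left(T \right)} = \frac{36}{T}$ ($Z{\left(T \right)} = \frac{9 \cdot 4}{T} = \frac{36}{T}$)
$c{\left(B,m \right)} = \frac{B + m}{1 + m}$
$M{\left(J \right)} = 0$ ($M{\left(J \right)} = \left(\frac{\frac{36}{4} - 3}{1 - 3} + 3\right)^{2} = \left(\frac{36 \cdot \frac{1}{4} - 3}{-2} + 3\right)^{2} = \left(- \frac{9 - 3}{2} + 3\right)^{2} = \left(\left(- \frac{1}{2}\right) 6 + 3\right)^{2} = \left(-3 + 3\right)^{2} = 0^{2} = 0$)
$M{\left(33 \right)} o{\left(0,2 \right)} = 0 \cdot 0 = 0$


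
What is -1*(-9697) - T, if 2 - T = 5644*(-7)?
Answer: -29813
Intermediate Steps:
T = 39510 (T = 2 - 5644*(-7) = 2 - 1*(-39508) = 2 + 39508 = 39510)
-1*(-9697) - T = -1*(-9697) - 1*39510 = 9697 - 39510 = -29813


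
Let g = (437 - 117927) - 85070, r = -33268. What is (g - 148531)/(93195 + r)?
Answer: -351091/59927 ≈ -5.8586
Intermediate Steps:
g = -202560 (g = -117490 - 85070 = -202560)
(g - 148531)/(93195 + r) = (-202560 - 148531)/(93195 - 33268) = -351091/59927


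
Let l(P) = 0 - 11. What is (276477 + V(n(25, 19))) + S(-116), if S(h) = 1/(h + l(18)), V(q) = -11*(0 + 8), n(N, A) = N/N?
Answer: 35101402/127 ≈ 2.7639e+5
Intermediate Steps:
l(P) = -11
n(N, A) = 1
V(q) = -88 (V(q) = -11*8 = -88)
S(h) = 1/(-11 + h) (S(h) = 1/(h - 11) = 1/(-11 + h))
(276477 + V(n(25, 19))) + S(-116) = (276477 - 88) + 1/(-11 - 116) = 276389 + 1/(-127) = 276389 - 1/127 = 35101402/127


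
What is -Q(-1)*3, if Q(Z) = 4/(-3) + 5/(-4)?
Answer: 31/4 ≈ 7.7500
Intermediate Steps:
Q(Z) = -31/12 (Q(Z) = 4*(-⅓) + 5*(-¼) = -4/3 - 5/4 = -31/12)
-Q(-1)*3 = -1*(-31/12)*3 = (31/12)*3 = 31/4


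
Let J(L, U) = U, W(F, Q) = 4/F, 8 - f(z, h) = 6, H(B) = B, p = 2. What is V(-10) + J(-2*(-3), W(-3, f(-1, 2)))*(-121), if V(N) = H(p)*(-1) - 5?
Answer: 463/3 ≈ 154.33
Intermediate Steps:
f(z, h) = 2 (f(z, h) = 8 - 1*6 = 8 - 6 = 2)
V(N) = -7 (V(N) = 2*(-1) - 5 = -2 - 5 = -7)
V(-10) + J(-2*(-3), W(-3, f(-1, 2)))*(-121) = -7 + (4/(-3))*(-121) = -7 + (4*(-1/3))*(-121) = -7 - 4/3*(-121) = -7 + 484/3 = 463/3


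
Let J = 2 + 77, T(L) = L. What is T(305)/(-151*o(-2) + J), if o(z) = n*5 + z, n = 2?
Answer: -305/1129 ≈ -0.27015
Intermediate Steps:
o(z) = 10 + z (o(z) = 2*5 + z = 10 + z)
J = 79
T(305)/(-151*o(-2) + J) = 305/(-151*(10 - 2) + 79) = 305/(-151*8 + 79) = 305/(-1208 + 79) = 305/(-1129) = 305*(-1/1129) = -305/1129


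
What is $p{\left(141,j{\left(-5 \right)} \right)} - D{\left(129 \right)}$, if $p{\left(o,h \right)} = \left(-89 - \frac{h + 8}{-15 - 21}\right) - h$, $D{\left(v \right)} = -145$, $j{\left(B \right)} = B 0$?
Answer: $\frac{506}{9} \approx 56.222$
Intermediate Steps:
$j{\left(B \right)} = 0$
$p{\left(o,h \right)} = - \frac{799}{9} - \frac{35 h}{36}$ ($p{\left(o,h \right)} = \left(-89 - \frac{8 + h}{-36}\right) - h = \left(-89 - \left(8 + h\right) \left(- \frac{1}{36}\right)\right) - h = \left(-89 - \left(- \frac{2}{9} - \frac{h}{36}\right)\right) - h = \left(-89 + \left(\frac{2}{9} + \frac{h}{36}\right)\right) - h = \left(- \frac{799}{9} + \frac{h}{36}\right) - h = - \frac{799}{9} - \frac{35 h}{36}$)
$p{\left(141,j{\left(-5 \right)} \right)} - D{\left(129 \right)} = \left(- \frac{799}{9} - 0\right) - -145 = \left(- \frac{799}{9} + 0\right) + 145 = - \frac{799}{9} + 145 = \frac{506}{9}$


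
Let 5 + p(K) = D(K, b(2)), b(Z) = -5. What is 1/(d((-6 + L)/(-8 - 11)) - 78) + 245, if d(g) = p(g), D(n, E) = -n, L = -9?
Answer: 390021/1592 ≈ 244.99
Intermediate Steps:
p(K) = -5 - K
d(g) = -5 - g
1/(d((-6 + L)/(-8 - 11)) - 78) + 245 = 1/((-5 - (-6 - 9)/(-8 - 11)) - 78) + 245 = 1/((-5 - (-15)/(-19)) - 78) + 245 = 1/((-5 - (-15)*(-1)/19) - 78) + 245 = 1/((-5 - 1*15/19) - 78) + 245 = 1/((-5 - 15/19) - 78) + 245 = 1/(-110/19 - 78) + 245 = 1/(-1592/19) + 245 = -19/1592 + 245 = 390021/1592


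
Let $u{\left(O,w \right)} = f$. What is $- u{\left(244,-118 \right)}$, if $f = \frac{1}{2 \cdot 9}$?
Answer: $- \frac{1}{18} \approx -0.055556$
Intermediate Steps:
$f = \frac{1}{18} \approx 0.055556$
$u{\left(O,w \right)} = \frac{1}{18}$
$- u{\left(244,-118 \right)} = \left(-1\right) \frac{1}{18} = - \frac{1}{18}$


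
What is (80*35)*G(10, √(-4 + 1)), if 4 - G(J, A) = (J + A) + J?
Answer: -44800 - 2800*I*√3 ≈ -44800.0 - 4849.7*I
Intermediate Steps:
G(J, A) = 4 - A - 2*J (G(J, A) = 4 - ((J + A) + J) = 4 - ((A + J) + J) = 4 - (A + 2*J) = 4 + (-A - 2*J) = 4 - A - 2*J)
(80*35)*G(10, √(-4 + 1)) = (80*35)*(4 - √(-4 + 1) - 2*10) = 2800*(4 - √(-3) - 20) = 2800*(4 - I*√3 - 20) = 2800*(-16 - I*√3) = -44800 - 2800*I*√3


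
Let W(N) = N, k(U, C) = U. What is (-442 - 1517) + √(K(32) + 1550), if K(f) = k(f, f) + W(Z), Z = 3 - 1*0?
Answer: -1959 + √1585 ≈ -1919.2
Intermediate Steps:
Z = 3 (Z = 3 + 0 = 3)
K(f) = 3 + f (K(f) = f + 3 = 3 + f)
(-442 - 1517) + √(K(32) + 1550) = (-442 - 1517) + √((3 + 32) + 1550) = -1959 + √(35 + 1550) = -1959 + √1585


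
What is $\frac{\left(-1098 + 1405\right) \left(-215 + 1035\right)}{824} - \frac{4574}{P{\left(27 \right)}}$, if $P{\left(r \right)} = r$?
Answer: $\frac{757001}{5562} \approx 136.1$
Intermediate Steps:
$\frac{\left(-1098 + 1405\right) \left(-215 + 1035\right)}{824} - \frac{4574}{P{\left(27 \right)}} = \frac{\left(-1098 + 1405\right) \left(-215 + 1035\right)}{824} - \frac{4574}{27} = 307 \cdot 820 \cdot \frac{1}{824} - \frac{4574}{27} = 251740 \cdot \frac{1}{824} - \frac{4574}{27} = \frac{62935}{206} - \frac{4574}{27} = \frac{757001}{5562}$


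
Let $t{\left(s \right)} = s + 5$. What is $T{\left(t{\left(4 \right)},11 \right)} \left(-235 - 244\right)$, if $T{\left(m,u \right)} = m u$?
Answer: $-47421$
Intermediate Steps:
$t{\left(s \right)} = 5 + s$
$T{\left(t{\left(4 \right)},11 \right)} \left(-235 - 244\right) = \left(5 + 4\right) 11 \left(-235 - 244\right) = 9 \cdot 11 \left(-479\right) = 99 \left(-479\right) = -47421$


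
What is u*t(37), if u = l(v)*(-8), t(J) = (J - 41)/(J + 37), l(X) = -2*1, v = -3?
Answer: -32/37 ≈ -0.86486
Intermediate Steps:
l(X) = -2
t(J) = (-41 + J)/(37 + J)
u = 16 (u = -2*(-8) = 16)
u*t(37) = 16*((-41 + 37)/(37 + 37)) = 16*(-4/74) = 16*((1/74)*(-4)) = 16*(-2/37) = -32/37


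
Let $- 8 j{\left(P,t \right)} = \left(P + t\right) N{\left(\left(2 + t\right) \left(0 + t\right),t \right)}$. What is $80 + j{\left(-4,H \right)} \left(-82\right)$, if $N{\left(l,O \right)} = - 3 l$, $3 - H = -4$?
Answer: $- \frac{22927}{4} \approx -5731.8$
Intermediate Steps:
$H = 7$ ($H = 3 - -4 = 3 + 4 = 7$)
$j{\left(P,t \right)} = \frac{3 t \left(2 + t\right) \left(P + t\right)}{8}$ ($j{\left(P,t \right)} = - \frac{\left(P + t\right) \left(- 3 \left(2 + t\right) \left(0 + t\right)\right)}{8} = - \frac{\left(P + t\right) \left(- 3 \left(2 + t\right) t\right)}{8} = - \frac{\left(P + t\right) \left(- 3 t \left(2 + t\right)\right)}{8} = - \frac{\left(-3\right) t \left(2 + t\right) \left(P + t\right)}{8} = \frac{3 t \left(2 + t\right) \left(P + t\right)}{8}$)
$80 + j{\left(-4,H \right)} \left(-82\right) = 80 + \frac{3}{8} \cdot 7 \left(2 + 7\right) \left(-4 + 7\right) \left(-82\right) = 80 + \frac{3}{8} \cdot 7 \cdot 9 \cdot 3 \left(-82\right) = 80 + \frac{567}{8} \left(-82\right) = 80 - \frac{23247}{4} = - \frac{22927}{4}$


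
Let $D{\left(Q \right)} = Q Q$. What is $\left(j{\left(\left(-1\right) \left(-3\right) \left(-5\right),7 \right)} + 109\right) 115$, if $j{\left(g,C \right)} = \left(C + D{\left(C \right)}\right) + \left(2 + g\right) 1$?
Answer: $17480$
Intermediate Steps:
$D{\left(Q \right)} = Q^{2}$
$j{\left(g,C \right)} = 2 + C + g + C^{2}$ ($j{\left(g,C \right)} = \left(C + C^{2}\right) + \left(2 + g\right) 1 = \left(C + C^{2}\right) + \left(2 + g\right) = 2 + C + g + C^{2}$)
$\left(j{\left(\left(-1\right) \left(-3\right) \left(-5\right),7 \right)} + 109\right) 115 = \left(\left(2 + 7 + \left(-1\right) \left(-3\right) \left(-5\right) + 7^{2}\right) + 109\right) 115 = \left(\left(2 + 7 + 3 \left(-5\right) + 49\right) + 109\right) 115 = \left(\left(2 + 7 - 15 + 49\right) + 109\right) 115 = \left(43 + 109\right) 115 = 152 \cdot 115 = 17480$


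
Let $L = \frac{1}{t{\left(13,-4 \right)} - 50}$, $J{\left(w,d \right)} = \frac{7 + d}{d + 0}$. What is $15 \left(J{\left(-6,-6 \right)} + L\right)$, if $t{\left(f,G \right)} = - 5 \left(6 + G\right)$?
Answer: $- \frac{11}{4} \approx -2.75$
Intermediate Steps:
$J{\left(w,d \right)} = \frac{7 + d}{d}$
$t{\left(f,G \right)} = -30 - 5 G$
$L = - \frac{1}{60}$ ($L = \frac{1}{\left(-30 - -20\right) - 50} = \frac{1}{\left(-30 + 20\right) - 50} = \frac{1}{-10 - 50} = \frac{1}{-60} = - \frac{1}{60} \approx -0.016667$)
$15 \left(J{\left(-6,-6 \right)} + L\right) = 15 \left(\frac{7 - 6}{-6} - \frac{1}{60}\right) = 15 \left(\left(- \frac{1}{6}\right) 1 - \frac{1}{60}\right) = 15 \left(- \frac{1}{6} - \frac{1}{60}\right) = 15 \left(- \frac{11}{60}\right) = - \frac{11}{4}$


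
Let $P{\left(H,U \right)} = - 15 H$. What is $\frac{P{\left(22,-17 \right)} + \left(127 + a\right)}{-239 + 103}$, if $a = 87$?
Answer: $\frac{29}{34} \approx 0.85294$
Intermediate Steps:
$\frac{P{\left(22,-17 \right)} + \left(127 + a\right)}{-239 + 103} = \frac{\left(-15\right) 22 + \left(127 + 87\right)}{-239 + 103} = \frac{-330 + 214}{-136} = \left(-116\right) \left(- \frac{1}{136}\right) = \frac{29}{34}$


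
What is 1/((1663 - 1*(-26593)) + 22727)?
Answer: 1/50983 ≈ 1.9614e-5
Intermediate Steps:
1/((1663 - 1*(-26593)) + 22727) = 1/((1663 + 26593) + 22727) = 1/(28256 + 22727) = 1/50983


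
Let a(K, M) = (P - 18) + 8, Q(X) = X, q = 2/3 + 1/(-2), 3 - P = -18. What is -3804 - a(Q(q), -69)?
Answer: -3815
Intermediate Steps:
P = 21 (P = 3 - 1*(-18) = 3 + 18 = 21)
q = 1/6 (q = 2*(1/3) + 1*(-1/2) = 2/3 - 1/2 = 1/6 ≈ 0.16667)
a(K, M) = 11 (a(K, M) = (21 - 18) + 8 = 3 + 8 = 11)
-3804 - a(Q(q), -69) = -3804 - 1*11 = -3804 - 11 = -3815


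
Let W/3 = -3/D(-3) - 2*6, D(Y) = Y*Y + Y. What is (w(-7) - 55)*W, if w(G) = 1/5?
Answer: 2055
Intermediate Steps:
D(Y) = Y + Y² (D(Y) = Y² + Y = Y + Y²)
w(G) = ⅕
W = -75/2 (W = 3*(-3*(-1/(3*(1 - 3))) - 2*6) = 3*(-3/((-3*(-2))) - 12) = 3*(-3/6 - 12) = 3*(-3*⅙ - 12) = 3*(-½ - 12) = 3*(-25/2) = -75/2 ≈ -37.500)
(w(-7) - 55)*W = (⅕ - 55)*(-75/2) = -274/5*(-75/2) = 2055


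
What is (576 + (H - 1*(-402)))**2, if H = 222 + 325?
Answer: 2325625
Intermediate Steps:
H = 547
(576 + (H - 1*(-402)))**2 = (576 + (547 - 1*(-402)))**2 = (576 + (547 + 402))**2 = (576 + 949)**2 = 1525**2 = 2325625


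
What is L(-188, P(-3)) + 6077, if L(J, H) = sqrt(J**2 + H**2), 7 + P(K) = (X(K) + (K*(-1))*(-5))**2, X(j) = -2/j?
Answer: 6077 + 94*sqrt(685)/9 ≈ 6350.4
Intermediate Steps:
P(K) = -7 + (-2/K + 5*K)**2 (P(K) = -7 + (-2/K + (K*(-1))*(-5))**2 = -7 + (-2/K - K*(-5))**2 = -7 + (-2/K + 5*K)**2)
L(J, H) = sqrt(H**2 + J**2)
L(-188, P(-3)) + 6077 = sqrt((-27 + 4/(-3)**2 + 25*(-3)**2)**2 + (-188)**2) + 6077 = sqrt((-27 + 4*(1/9) + 25*9)**2 + 35344) + 6077 = sqrt((-27 + 4/9 + 225)**2 + 35344) + 6077 = sqrt((1786/9)**2 + 35344) + 6077 = sqrt(3189796/81 + 35344) + 6077 = sqrt(6052660/81) + 6077 = 94*sqrt(685)/9 + 6077 = 6077 + 94*sqrt(685)/9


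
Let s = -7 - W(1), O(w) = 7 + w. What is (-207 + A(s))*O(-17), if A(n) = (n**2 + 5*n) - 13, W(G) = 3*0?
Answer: 2060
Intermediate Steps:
W(G) = 0
s = -7 (s = -7 - 1*0 = -7 + 0 = -7)
A(n) = -13 + n**2 + 5*n
(-207 + A(s))*O(-17) = (-207 + (-13 + (-7)**2 + 5*(-7)))*(7 - 17) = (-207 + (-13 + 49 - 35))*(-10) = (-207 + 1)*(-10) = -206*(-10) = 2060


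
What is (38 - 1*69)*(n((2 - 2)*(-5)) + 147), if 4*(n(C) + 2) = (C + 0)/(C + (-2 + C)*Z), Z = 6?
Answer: -4495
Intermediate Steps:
n(C) = -2 + C/(4*(-12 + 7*C)) (n(C) = -2 + ((C + 0)/(C + (-2 + C)*6))/4 = -2 + (C/(C + (-12 + 6*C)))/4 = -2 + (C/(-12 + 7*C))/4 = -2 + C/(4*(-12 + 7*C)))
(38 - 1*69)*(n((2 - 2)*(-5)) + 147) = (38 - 1*69)*((96 - 55*(2 - 2)*(-5))/(4*(-12 + 7*((2 - 2)*(-5)))) + 147) = (38 - 69)*((96 - 0*(-5))/(4*(-12 + 7*(0*(-5)))) + 147) = -31*((96 - 55*0)/(4*(-12 + 7*0)) + 147) = -31*((96 + 0)/(4*(-12 + 0)) + 147) = -31*((¼)*96/(-12) + 147) = -31*((¼)*(-1/12)*96 + 147) = -31*(-2 + 147) = -31*145 = -4495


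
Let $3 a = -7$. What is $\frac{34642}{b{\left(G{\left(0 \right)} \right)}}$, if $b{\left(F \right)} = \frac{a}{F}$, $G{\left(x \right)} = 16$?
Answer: $- \frac{1662816}{7} \approx -2.3755 \cdot 10^{5}$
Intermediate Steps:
$a = - \frac{7}{3}$ ($a = \frac{1}{3} \left(-7\right) = - \frac{7}{3} \approx -2.3333$)
$b{\left(F \right)} = - \frac{7}{3 F}$
$\frac{34642}{b{\left(G{\left(0 \right)} \right)}} = \frac{34642}{\left(- \frac{7}{3}\right) \frac{1}{16}} = \frac{34642}{- \frac{7}{48}} = 34642 \left(- \frac{48}{7}\right) = - \frac{1662816}{7}$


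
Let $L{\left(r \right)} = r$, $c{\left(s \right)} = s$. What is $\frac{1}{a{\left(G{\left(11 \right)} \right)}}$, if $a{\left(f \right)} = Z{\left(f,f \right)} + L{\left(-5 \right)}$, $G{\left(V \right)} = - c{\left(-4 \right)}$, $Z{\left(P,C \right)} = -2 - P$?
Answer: $- \frac{1}{11} \approx -0.090909$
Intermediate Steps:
$G{\left(V \right)} = 4$ ($G{\left(V \right)} = \left(-1\right) \left(-4\right) = 4$)
$a{\left(f \right)} = -7 - f$ ($a{\left(f \right)} = \left(-2 - f\right) - 5 = -7 - f$)
$\frac{1}{a{\left(G{\left(11 \right)} \right)}} = \frac{1}{-7 - 4} = \frac{1}{-11} = - \frac{1}{11}$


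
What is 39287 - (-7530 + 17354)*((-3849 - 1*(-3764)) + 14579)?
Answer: -142349769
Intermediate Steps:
39287 - (-7530 + 17354)*((-3849 - 1*(-3764)) + 14579) = 39287 - 9824*((-3849 + 3764) + 14579) = 39287 - 9824*(-85 + 14579) = 39287 - 9824*14494 = 39287 - 1*142389056 = 39287 - 142389056 = -142349769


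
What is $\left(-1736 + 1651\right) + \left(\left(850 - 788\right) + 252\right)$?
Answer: $229$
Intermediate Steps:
$\left(-1736 + 1651\right) + \left(\left(850 - 788\right) + 252\right) = -85 + \left(62 + 252\right) = -85 + 314 = 229$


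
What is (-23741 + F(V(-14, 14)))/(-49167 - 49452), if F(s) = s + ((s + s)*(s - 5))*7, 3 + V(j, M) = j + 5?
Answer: 20897/98619 ≈ 0.21190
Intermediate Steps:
V(j, M) = 2 + j (V(j, M) = -3 + (j + 5) = -3 + (5 + j) = 2 + j)
F(s) = s + 14*s*(-5 + s) (F(s) = s + ((2*s)*(-5 + s))*7 = s + (2*s*(-5 + s))*7 = s + 14*s*(-5 + s))
(-23741 + F(V(-14, 14)))/(-49167 - 49452) = (-23741 + (2 - 14)*(-69 + 14*(2 - 14)))/(-49167 - 49452) = (-23741 - 12*(-69 + 14*(-12)))/(-98619) = (-23741 - 12*(-69 - 168))*(-1/98619) = (-23741 - 12*(-237))*(-1/98619) = (-23741 + 2844)*(-1/98619) = -20897*(-1/98619) = 20897/98619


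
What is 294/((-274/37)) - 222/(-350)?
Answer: -936618/23975 ≈ -39.066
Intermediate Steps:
294/((-274/37)) - 222/(-350) = 294/((-274*1/37)) - 222*(-1/350) = 294/(-274/37) + 111/175 = 294*(-37/274) + 111/175 = -5439/137 + 111/175 = -936618/23975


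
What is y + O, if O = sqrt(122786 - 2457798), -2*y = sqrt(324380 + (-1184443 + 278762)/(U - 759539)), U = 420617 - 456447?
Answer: -sqrt(205207351008296469)/1590738 + 2*I*sqrt(583753) ≈ -284.77 + 1528.1*I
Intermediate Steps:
U = -35830
y = -sqrt(205207351008296469)/1590738 (y = -sqrt(324380 + (-1184443 + 278762)/(-35830 - 759539))/2 = -sqrt(324380 - 905681/(-795369))/2 = -sqrt(324380 - 905681*(-1/795369))/2 = -sqrt(324380 + 905681/795369)/2 = -sqrt(205207351008296469)/1590738 ≈ -284.77)
O = 2*I*sqrt(583753) (O = sqrt(-2335012) = 2*I*sqrt(583753) ≈ 1528.1*I)
y + O = -sqrt(205207351008296469)/1590738 + 2*I*sqrt(583753)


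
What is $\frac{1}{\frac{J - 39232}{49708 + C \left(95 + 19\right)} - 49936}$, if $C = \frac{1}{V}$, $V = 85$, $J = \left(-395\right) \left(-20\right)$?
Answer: $- \frac{2112647}{105498472202} \approx -2.0025 \cdot 10^{-5}$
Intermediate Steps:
$J = 7900$
$C = \frac{1}{85} \approx 0.011765$
$\frac{1}{\frac{J - 39232}{49708 + C \left(95 + 19\right)} - 49936} = \frac{1}{\frac{7900 - 39232}{49708 + \frac{95 + 19}{85}} - 49936} = \frac{1}{- \frac{31332}{49708 + \frac{1}{85} \cdot 114} - 49936} = \frac{1}{- \frac{31332}{49708 + \frac{114}{85}} - 49936} = \frac{1}{- \frac{31332}{\frac{4225294}{85}} - 49936} = \frac{1}{\left(-31332\right) \frac{85}{4225294} - 49936} = \frac{1}{- \frac{1331610}{2112647} - 49936} = \frac{1}{- \frac{105498472202}{2112647}} = - \frac{2112647}{105498472202}$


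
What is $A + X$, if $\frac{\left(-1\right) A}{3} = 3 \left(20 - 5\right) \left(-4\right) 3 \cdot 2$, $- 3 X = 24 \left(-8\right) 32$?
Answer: $5288$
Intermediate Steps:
$X = 2048$ ($X = - \frac{24 \left(-8\right) 32}{3} = - \frac{\left(-192\right) 32}{3} = \left(- \frac{1}{3}\right) \left(-6144\right) = 2048$)
$A = 3240$ ($A = - 3 \cdot 3 \left(20 - 5\right) \left(-4\right) 3 \cdot 2 = - 3 \cdot 3 \cdot 15 \left(\left(-12\right) 2\right) = - 3 \cdot 3 \cdot 15 \left(-24\right) = - 3 \cdot 3 \left(-360\right) = \left(-3\right) \left(-1080\right) = 3240$)
$A + X = 3240 + 2048 = 5288$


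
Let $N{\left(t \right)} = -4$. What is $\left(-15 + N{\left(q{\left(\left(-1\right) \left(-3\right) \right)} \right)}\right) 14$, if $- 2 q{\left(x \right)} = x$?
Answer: $-266$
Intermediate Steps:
$q{\left(x \right)} = - \frac{x}{2}$
$\left(-15 + N{\left(q{\left(\left(-1\right) \left(-3\right) \right)} \right)}\right) 14 = \left(-15 - 4\right) 14 = \left(-19\right) 14 = -266$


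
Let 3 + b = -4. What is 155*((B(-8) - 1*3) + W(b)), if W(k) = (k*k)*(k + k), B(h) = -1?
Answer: -106950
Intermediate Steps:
b = -7 (b = -3 - 4 = -7)
W(k) = 2*k**3 (W(k) = k**2*(2*k) = 2*k**3)
155*((B(-8) - 1*3) + W(b)) = 155*((-1 - 1*3) + 2*(-7)**3) = 155*((-1 - 3) + 2*(-343)) = 155*(-4 - 686) = 155*(-690) = -106950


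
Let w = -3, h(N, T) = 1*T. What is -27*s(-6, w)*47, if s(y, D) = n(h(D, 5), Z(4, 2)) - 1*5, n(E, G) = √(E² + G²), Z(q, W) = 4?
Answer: 6345 - 1269*√41 ≈ -1780.6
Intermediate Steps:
h(N, T) = T
s(y, D) = -5 + √41 (s(y, D) = √(5² + 4²) - 1*5 = √(25 + 16) - 5 = √41 - 5 = -5 + √41)
-27*s(-6, w)*47 = -27*(-5 + √41)*47 = (135 - 27*√41)*47 = 6345 - 1269*√41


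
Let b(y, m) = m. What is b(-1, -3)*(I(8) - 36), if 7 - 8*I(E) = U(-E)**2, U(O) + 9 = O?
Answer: 855/4 ≈ 213.75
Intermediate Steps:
U(O) = -9 + O
I(E) = 7/8 - (-9 - E)**2/8
b(-1, -3)*(I(8) - 36) = -3*((7/8 - (9 + 8)**2/8) - 36) = -3*((7/8 - 1/8*17**2) - 36) = -3*((7/8 - 1/8*289) - 36) = -3*((7/8 - 289/8) - 36) = -3*(-141/4 - 36) = -3*(-285/4) = 855/4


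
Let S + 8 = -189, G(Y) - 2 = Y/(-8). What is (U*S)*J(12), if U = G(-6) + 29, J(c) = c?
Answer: -75057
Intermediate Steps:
G(Y) = 2 - Y/8 (G(Y) = 2 + Y/(-8) = 2 + Y*(-⅛) = 2 - Y/8)
S = -197 (S = -8 - 189 = -197)
U = 127/4 (U = (2 - ⅛*(-6)) + 29 = (2 + ¾) + 29 = 11/4 + 29 = 127/4 ≈ 31.750)
(U*S)*J(12) = ((127/4)*(-197))*12 = -25019/4*12 = -75057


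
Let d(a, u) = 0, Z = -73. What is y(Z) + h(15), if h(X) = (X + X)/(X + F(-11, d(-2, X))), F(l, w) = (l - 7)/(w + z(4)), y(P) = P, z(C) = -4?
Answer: -929/13 ≈ -71.462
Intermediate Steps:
F(l, w) = (-7 + l)/(-4 + w) (F(l, w) = (l - 7)/(w - 4) = (-7 + l)/(-4 + w))
h(X) = 2*X/(9/2 + X) (h(X) = (X + X)/(X + (-7 - 11)/(-4 + 0)) = (2*X)/(X - 18/(-4)) = (2*X)/(X - ¼*(-18)) = (2*X)/(X + 9/2) = (2*X)/(9/2 + X) = 2*X/(9/2 + X))
y(Z) + h(15) = -73 + 4*15/(9 + 2*15) = -73 + 4*15/(9 + 30) = -73 + 4*15/39 = -73 + 4*15*(1/39) = -73 + 20/13 = -929/13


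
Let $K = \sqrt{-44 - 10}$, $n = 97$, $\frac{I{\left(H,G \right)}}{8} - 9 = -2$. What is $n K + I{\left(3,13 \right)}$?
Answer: $56 + 291 i \sqrt{6} \approx 56.0 + 712.8 i$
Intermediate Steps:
$I{\left(H,G \right)} = 56$ ($I{\left(H,G \right)} = 72 + 8 \left(-2\right) = 72 - 16 = 56$)
$K = 3 i \sqrt{6}$ ($K = \sqrt{-54} = 3 i \sqrt{6} \approx 7.3485 i$)
$n K + I{\left(3,13 \right)} = 97 \cdot 3 i \sqrt{6} + 56 = 291 i \sqrt{6} + 56 = 56 + 291 i \sqrt{6}$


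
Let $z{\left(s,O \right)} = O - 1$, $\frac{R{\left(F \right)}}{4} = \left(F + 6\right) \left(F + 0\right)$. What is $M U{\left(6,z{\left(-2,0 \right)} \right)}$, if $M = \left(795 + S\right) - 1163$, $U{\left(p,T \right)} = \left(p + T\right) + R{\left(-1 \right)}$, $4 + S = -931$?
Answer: $19545$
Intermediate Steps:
$S = -935$ ($S = -4 - 931 = -935$)
$R{\left(F \right)} = 4 F \left(6 + F\right)$ ($R{\left(F \right)} = 4 \left(F + 6\right) \left(F + 0\right) = 4 \left(6 + F\right) F = 4 F \left(6 + F\right)$)
$z{\left(s,O \right)} = -1 + O$
$U{\left(p,T \right)} = -20 + T + p$ ($U{\left(p,T \right)} = \left(p + T\right) + 4 \left(-1\right) \left(6 - 1\right) = \left(T + p\right) + 4 \left(-1\right) 5 = \left(T + p\right) - 20 = -20 + T + p$)
$M = -1303$ ($M = \left(795 - 935\right) - 1163 = -140 - 1163 = -1303$)
$M U{\left(6,z{\left(-2,0 \right)} \right)} = - 1303 \left(-20 + \left(-1 + 0\right) + 6\right) = - 1303 \left(-20 - 1 + 6\right) = \left(-1303\right) \left(-15\right) = 19545$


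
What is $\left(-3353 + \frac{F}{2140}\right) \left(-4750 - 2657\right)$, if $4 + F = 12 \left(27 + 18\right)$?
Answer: $\frac{13286091447}{535} \approx 2.4834 \cdot 10^{7}$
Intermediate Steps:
$F = 536$ ($F = -4 + 12 \left(27 + 18\right) = -4 + 12 \cdot 45 = -4 + 540 = 536$)
$\left(-3353 + \frac{F}{2140}\right) \left(-4750 - 2657\right) = \left(-3353 + \frac{536}{2140}\right) \left(-4750 - 2657\right) = \left(-3353 + 536 \cdot \frac{1}{2140}\right) \left(-7407\right) = \left(-3353 + \frac{134}{535}\right) \left(-7407\right) = \left(- \frac{1793721}{535}\right) \left(-7407\right) = \frac{13286091447}{535}$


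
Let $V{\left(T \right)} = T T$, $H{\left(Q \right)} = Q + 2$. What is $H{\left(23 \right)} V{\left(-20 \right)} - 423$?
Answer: $9577$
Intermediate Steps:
$H{\left(Q \right)} = 2 + Q$
$V{\left(T \right)} = T^{2}$
$H{\left(23 \right)} V{\left(-20 \right)} - 423 = \left(2 + 23\right) \left(-20\right)^{2} - 423 = 25 \cdot 400 - 423 = 10000 - 423 = 9577$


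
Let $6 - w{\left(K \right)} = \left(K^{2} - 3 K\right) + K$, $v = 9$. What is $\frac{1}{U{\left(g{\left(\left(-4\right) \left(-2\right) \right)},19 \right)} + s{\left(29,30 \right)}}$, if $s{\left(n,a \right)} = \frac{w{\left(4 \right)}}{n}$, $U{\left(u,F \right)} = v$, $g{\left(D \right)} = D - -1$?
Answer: $\frac{29}{259} \approx 0.11197$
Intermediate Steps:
$g{\left(D \right)} = 1 + D$ ($g{\left(D \right)} = D + 1 = 1 + D$)
$U{\left(u,F \right)} = 9$
$w{\left(K \right)} = 6 - K^{2} + 2 K$ ($w{\left(K \right)} = 6 - \left(\left(K^{2} - 3 K\right) + K\right) = 6 - \left(K^{2} - 2 K\right) = 6 - K^{2} + 2 K$)
$s{\left(n,a \right)} = - \frac{2}{n}$ ($s{\left(n,a \right)} = \frac{6 - 4^{2} + 2 \cdot 4}{n} = \frac{6 - 16 + 8}{n} = - \frac{2}{n}$)
$\frac{1}{U{\left(g{\left(\left(-4\right) \left(-2\right) \right)},19 \right)} + s{\left(29,30 \right)}} = \frac{1}{9 - \frac{2}{29}} = \frac{1}{\frac{259}{29}} = \frac{29}{259}$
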